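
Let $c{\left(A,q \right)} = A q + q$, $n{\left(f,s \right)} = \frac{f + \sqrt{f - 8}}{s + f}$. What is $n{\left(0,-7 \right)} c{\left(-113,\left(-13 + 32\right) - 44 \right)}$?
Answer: $- 800 i \sqrt{2} \approx - 1131.4 i$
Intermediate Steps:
$n{\left(f,s \right)} = \frac{f + \sqrt{-8 + f}}{f + s}$
$c{\left(A,q \right)} = q + A q$
$n{\left(0,-7 \right)} c{\left(-113,\left(-13 + 32\right) - 44 \right)} = \frac{0 + \sqrt{-8 + 0}}{0 - 7} \left(\left(-13 + 32\right) - 44\right) \left(1 - 113\right) = \frac{0 + \sqrt{-8}}{-7} \left(19 - 44\right) \left(-112\right) = - \frac{0 + 2 i \sqrt{2}}{7} \left(\left(-25\right) \left(-112\right)\right) = - \frac{2 i \sqrt{2}}{7} \cdot 2800 = - 800 i \sqrt{2}$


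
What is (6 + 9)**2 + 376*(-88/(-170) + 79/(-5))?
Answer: -469299/85 ≈ -5521.2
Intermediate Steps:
(6 + 9)**2 + 376*(-88/(-170) + 79/(-5)) = 15**2 + 376*(-88*(-1/170) + 79*(-1/5)) = 225 + 376*(44/85 - 79/5) = 225 + 376*(-1299/85) = 225 - 488424/85 = -469299/85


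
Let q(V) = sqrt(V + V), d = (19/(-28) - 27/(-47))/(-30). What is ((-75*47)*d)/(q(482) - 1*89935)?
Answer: 61605475/452944982616 + 685*sqrt(241)/226472491308 ≈ 0.00013606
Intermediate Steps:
d = 137/39480 (d = (19*(-1/28) - 27*(-1/47))*(-1/30) = (-19/28 + 27/47)*(-1/30) = -137/1316*(-1/30) = 137/39480 ≈ 0.0034701)
q(V) = sqrt(2)*sqrt(V) (q(V) = sqrt(2*V) = sqrt(2)*sqrt(V))
((-75*47)*d)/(q(482) - 1*89935) = (-75*47*(137/39480))/(sqrt(2)*sqrt(482) - 1*89935) = (-3525*137/39480)/(2*sqrt(241) - 89935) = -685/(56*(-89935 + 2*sqrt(241)))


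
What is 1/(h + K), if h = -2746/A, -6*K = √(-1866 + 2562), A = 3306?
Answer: 2269569/50941445 - 910803*√174/50941445 ≈ -0.19129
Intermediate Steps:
K = -√174/3 (K = -√(-1866 + 2562)/6 = -√174/3 ≈ -4.3970)
h = -1373/1653 (h = -2746/3306 = -2746*1/3306 = -1373/1653 ≈ -0.83061)
1/(h + K) = 1/(-1373/1653 - √174/3)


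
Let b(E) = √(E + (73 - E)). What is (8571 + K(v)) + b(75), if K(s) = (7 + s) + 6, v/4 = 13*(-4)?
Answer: 8376 + √73 ≈ 8384.5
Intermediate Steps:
v = -208 (v = 4*(13*(-4)) = 4*(-52) = -208)
K(s) = 13 + s
b(E) = √73
(8571 + K(v)) + b(75) = (8571 + (13 - 208)) + √73 = (8571 - 195) + √73 = 8376 + √73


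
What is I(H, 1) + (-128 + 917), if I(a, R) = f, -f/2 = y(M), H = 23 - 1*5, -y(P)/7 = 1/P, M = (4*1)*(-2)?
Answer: 3149/4 ≈ 787.25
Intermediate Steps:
M = -8 (M = 4*(-2) = -8)
y(P) = -7/P
H = 18 (H = 23 - 5 = 18)
f = -7/4 (f = -(-14)/(-8) = -(-14)*(-1)/8 = -2*7/8 = -7/4 ≈ -1.7500)
I(a, R) = -7/4
I(H, 1) + (-128 + 917) = -7/4 + (-128 + 917) = -7/4 + 789 = 3149/4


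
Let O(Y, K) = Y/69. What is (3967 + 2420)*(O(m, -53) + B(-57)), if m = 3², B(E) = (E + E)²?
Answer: 1909144557/23 ≈ 8.3006e+7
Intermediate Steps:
B(E) = 4*E² (B(E) = (2*E)² = 4*E²)
m = 9
O(Y, K) = Y/69 (O(Y, K) = Y*(1/69) = Y/69)
(3967 + 2420)*(O(m, -53) + B(-57)) = (3967 + 2420)*((1/69)*9 + 4*(-57)²) = 6387*(3/23 + 4*3249) = 6387*(3/23 + 12996) = 6387*(298911/23) = 1909144557/23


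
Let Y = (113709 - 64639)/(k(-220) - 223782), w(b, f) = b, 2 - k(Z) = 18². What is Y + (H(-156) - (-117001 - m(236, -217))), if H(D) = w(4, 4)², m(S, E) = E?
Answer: 13087649065/112052 ≈ 1.1680e+5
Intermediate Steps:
k(Z) = -322 (k(Z) = 2 - 1*18² = 2 - 1*324 = 2 - 324 = -322)
H(D) = 16 (H(D) = 4² = 16)
Y = -24535/112052 (Y = (113709 - 64639)/(-322 - 223782) = 49070/(-224104) = 49070*(-1/224104) = -24535/112052 ≈ -0.21896)
Y + (H(-156) - (-117001 - m(236, -217))) = -24535/112052 + (16 - (-117001 - 1*(-217))) = -24535/112052 + (16 - (-117001 + 217)) = -24535/112052 + (16 - 1*(-116784)) = -24535/112052 + (16 + 116784) = -24535/112052 + 116800 = 13087649065/112052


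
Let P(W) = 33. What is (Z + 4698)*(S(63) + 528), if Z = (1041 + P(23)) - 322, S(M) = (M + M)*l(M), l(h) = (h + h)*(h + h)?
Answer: 10904926800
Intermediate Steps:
l(h) = 4*h**2 (l(h) = (2*h)*(2*h) = 4*h**2)
S(M) = 8*M**3 (S(M) = (M + M)*(4*M**2) = (2*M)*(4*M**2) = 8*M**3)
Z = 752 (Z = (1041 + 33) - 322 = 1074 - 322 = 752)
(Z + 4698)*(S(63) + 528) = (752 + 4698)*(8*63**3 + 528) = 5450*(8*250047 + 528) = 5450*(2000376 + 528) = 5450*2000904 = 10904926800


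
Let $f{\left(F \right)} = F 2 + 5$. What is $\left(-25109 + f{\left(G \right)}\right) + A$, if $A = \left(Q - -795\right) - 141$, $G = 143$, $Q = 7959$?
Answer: $-16205$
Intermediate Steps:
$A = 8613$ ($A = \left(7959 - -795\right) - 141 = \left(7959 + 795\right) - 141 = 8754 - 141 = 8613$)
$f{\left(F \right)} = 5 + 2 F$ ($f{\left(F \right)} = 2 F + 5 = 5 + 2 F$)
$\left(-25109 + f{\left(G \right)}\right) + A = \left(-25109 + \left(5 + 2 \cdot 143\right)\right) + 8613 = \left(-25109 + \left(5 + 286\right)\right) + 8613 = \left(-25109 + 291\right) + 8613 = -24818 + 8613 = -16205$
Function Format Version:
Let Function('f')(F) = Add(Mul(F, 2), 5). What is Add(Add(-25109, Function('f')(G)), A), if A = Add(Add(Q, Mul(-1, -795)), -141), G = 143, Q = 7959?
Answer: -16205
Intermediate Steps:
A = 8613 (A = Add(Add(7959, Mul(-1, -795)), -141) = Add(Add(7959, 795), -141) = Add(8754, -141) = 8613)
Function('f')(F) = Add(5, Mul(2, F)) (Function('f')(F) = Add(Mul(2, F), 5) = Add(5, Mul(2, F)))
Add(Add(-25109, Function('f')(G)), A) = Add(Add(-25109, Add(5, Mul(2, 143))), 8613) = Add(Add(-25109, Add(5, 286)), 8613) = Add(Add(-25109, 291), 8613) = Add(-24818, 8613) = -16205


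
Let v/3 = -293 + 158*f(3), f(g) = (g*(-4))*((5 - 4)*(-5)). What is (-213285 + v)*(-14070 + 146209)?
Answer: -24541383636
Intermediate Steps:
f(g) = 20*g (f(g) = (-4*g)*(1*(-5)) = -4*g*(-5) = 20*g)
v = 27561 (v = 3*(-293 + 158*(20*3)) = 3*(-293 + 158*60) = 3*(-293 + 9480) = 3*9187 = 27561)
(-213285 + v)*(-14070 + 146209) = (-213285 + 27561)*(-14070 + 146209) = -185724*132139 = -24541383636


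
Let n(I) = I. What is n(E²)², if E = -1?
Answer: 1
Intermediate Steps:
n(E²)² = ((-1)²)² = 1² = 1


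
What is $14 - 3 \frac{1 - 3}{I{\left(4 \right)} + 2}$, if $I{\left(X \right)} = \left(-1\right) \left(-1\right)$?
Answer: $16$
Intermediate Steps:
$I{\left(X \right)} = 1$
$14 - 3 \frac{1 - 3}{I{\left(4 \right)} + 2} = 14 - 3 \frac{1 - 3}{1 + 2} = 14 - 3 \left(- \frac{2}{3}\right) = 14 - 3 \left(\left(-2\right) \frac{1}{3}\right) = 14 - -2 = 14 + 2 = 16$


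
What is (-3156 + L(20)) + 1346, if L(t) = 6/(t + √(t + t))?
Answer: -5429/3 - √10/30 ≈ -1809.8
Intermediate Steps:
L(t) = 6/(t + √2*√t) (L(t) = 6/(t + √(2*t)) = 6/(t + √2*√t))
(-3156 + L(20)) + 1346 = (-3156 + 6/(20 + √2*√20)) + 1346 = (-3156 + 6/(20 + √2*(2*√5))) + 1346 = (-3156 + 6/(20 + 2*√10)) + 1346 = -1810 + 6/(20 + 2*√10)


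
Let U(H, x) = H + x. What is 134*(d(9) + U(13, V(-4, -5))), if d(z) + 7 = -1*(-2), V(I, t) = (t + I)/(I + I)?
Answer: 4891/4 ≈ 1222.8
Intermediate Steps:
V(I, t) = (I + t)/(2*I) (V(I, t) = (I + t)/((2*I)) = (I + t)*(1/(2*I)) = (I + t)/(2*I))
d(z) = -5 (d(z) = -7 - 1*(-2) = -7 + 2 = -5)
134*(d(9) + U(13, V(-4, -5))) = 134*(-5 + (13 + (½)*(-4 - 5)/(-4))) = 134*(-5 + (13 + (½)*(-¼)*(-9))) = 134*(-5 + (13 + 9/8)) = 134*(-5 + 113/8) = 134*(73/8) = 4891/4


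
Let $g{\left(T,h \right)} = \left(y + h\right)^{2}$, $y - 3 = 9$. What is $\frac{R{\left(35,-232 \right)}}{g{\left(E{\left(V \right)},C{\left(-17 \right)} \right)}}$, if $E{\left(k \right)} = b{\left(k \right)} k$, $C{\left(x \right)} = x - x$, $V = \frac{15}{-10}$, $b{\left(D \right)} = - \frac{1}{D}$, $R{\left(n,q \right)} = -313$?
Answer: $- \frac{313}{144} \approx -2.1736$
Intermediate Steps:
$V = - \frac{3}{2}$ ($V = 15 \left(- \frac{1}{10}\right) = - \frac{3}{2} \approx -1.5$)
$C{\left(x \right)} = 0$
$E{\left(k \right)} = -1$ ($E{\left(k \right)} = - \frac{1}{k} k = -1$)
$y = 12$ ($y = 3 + 9 = 12$)
$g{\left(T,h \right)} = \left(12 + h\right)^{2}$
$\frac{R{\left(35,-232 \right)}}{g{\left(E{\left(V \right)},C{\left(-17 \right)} \right)}} = - \frac{313}{\left(12 + 0\right)^{2}} = - \frac{313}{12^{2}} = - \frac{313}{144}$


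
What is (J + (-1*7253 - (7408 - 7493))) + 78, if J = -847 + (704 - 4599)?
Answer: -11832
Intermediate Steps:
J = -4742 (J = -847 - 3895 = -4742)
(J + (-1*7253 - (7408 - 7493))) + 78 = (-4742 + (-1*7253 - (7408 - 7493))) + 78 = (-4742 + (-7253 - 1*(-85))) + 78 = (-4742 + (-7253 + 85)) + 78 = (-4742 - 7168) + 78 = -11910 + 78 = -11832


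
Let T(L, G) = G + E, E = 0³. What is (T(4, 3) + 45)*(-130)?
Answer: -6240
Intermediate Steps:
E = 0
T(L, G) = G (T(L, G) = G + 0 = G)
(T(4, 3) + 45)*(-130) = (3 + 45)*(-130) = 48*(-130) = -6240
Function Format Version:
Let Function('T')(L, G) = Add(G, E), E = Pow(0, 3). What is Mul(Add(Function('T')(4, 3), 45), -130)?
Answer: -6240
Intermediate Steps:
E = 0
Function('T')(L, G) = G (Function('T')(L, G) = Add(G, 0) = G)
Mul(Add(Function('T')(4, 3), 45), -130) = Mul(Add(3, 45), -130) = Mul(48, -130) = -6240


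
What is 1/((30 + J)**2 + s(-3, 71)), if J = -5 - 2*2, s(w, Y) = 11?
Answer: 1/452 ≈ 0.0022124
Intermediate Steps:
J = -9 (J = -5 - 4 = -9)
1/((30 + J)**2 + s(-3, 71)) = 1/((30 - 9)**2 + 11) = 1/(21**2 + 11) = 1/(441 + 11) = 1/452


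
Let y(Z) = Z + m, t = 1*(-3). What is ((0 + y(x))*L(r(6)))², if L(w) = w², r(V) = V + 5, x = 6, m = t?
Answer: 131769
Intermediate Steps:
t = -3
m = -3
y(Z) = -3 + Z (y(Z) = Z - 3 = -3 + Z)
r(V) = 5 + V
((0 + y(x))*L(r(6)))² = ((0 + (-3 + 6))*(5 + 6)²)² = ((0 + 3)*11²)² = (3*121)² = 363² = 131769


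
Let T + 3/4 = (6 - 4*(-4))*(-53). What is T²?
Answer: 21780889/16 ≈ 1.3613e+6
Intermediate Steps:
T = -4667/4 (T = -¾ + (6 - 4*(-4))*(-53) = -¾ + (6 - 1*(-16))*(-53) = -¾ + (6 + 16)*(-53) = -¾ + 22*(-53) = -¾ - 1166 = -4667/4 ≈ -1166.8)
T² = (-4667/4)² = 21780889/16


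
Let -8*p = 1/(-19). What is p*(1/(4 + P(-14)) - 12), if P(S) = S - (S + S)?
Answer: -215/2736 ≈ -0.078582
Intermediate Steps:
P(S) = -S (P(S) = S - 2*S = -S)
p = 1/152 (p = -⅛/(-19) = -⅛*(-1/19) = 1/152 ≈ 0.0065789)
p*(1/(4 + P(-14)) - 12) = (1/(4 - 1*(-14)) - 12)/152 = (1/(4 + 14) - 12)/152 = (1/18 - 12)/152 = (1/152)*(-215/18) = -215/2736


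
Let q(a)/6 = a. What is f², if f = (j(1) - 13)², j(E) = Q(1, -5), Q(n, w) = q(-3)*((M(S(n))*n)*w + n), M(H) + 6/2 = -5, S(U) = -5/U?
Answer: 318097128001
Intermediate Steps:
q(a) = 6*a
M(H) = -8 (M(H) = -3 - 5 = -8)
Q(n, w) = -18*n + 144*n*w (Q(n, w) = (6*(-3))*((-8*n)*w + n) = -18*(-8*n*w + n) = -18*(n - 8*n*w) = -18*n + 144*n*w)
j(E) = -738 (j(E) = 18*1*(-1 + 8*(-5)) = 18*1*(-1 - 40) = 18*1*(-41) = -738)
f = 564001 (f = (-738 - 13)² = (-751)² = 564001)
f² = 564001² = 318097128001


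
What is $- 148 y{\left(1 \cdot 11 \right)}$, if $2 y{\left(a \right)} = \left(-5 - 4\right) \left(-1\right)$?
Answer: $-666$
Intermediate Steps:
$y{\left(a \right)} = \frac{9}{2}$ ($y{\left(a \right)} = \frac{\left(-5 - 4\right) \left(-1\right)}{2} = \frac{\left(-9\right) \left(-1\right)}{2} = \frac{1}{2} \cdot 9 = \frac{9}{2}$)
$- 148 y{\left(1 \cdot 11 \right)} = \left(-148\right) \frac{9}{2} = -666$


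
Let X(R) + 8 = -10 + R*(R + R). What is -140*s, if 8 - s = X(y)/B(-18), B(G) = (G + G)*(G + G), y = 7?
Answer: -90020/81 ≈ -1111.4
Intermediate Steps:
B(G) = 4*G**2 (B(G) = (2*G)*(2*G) = 4*G**2)
X(R) = -18 + 2*R**2 (X(R) = -8 + (-10 + R*(R + R)) = -8 + (-10 + R*(2*R)) = -8 + (-10 + 2*R**2) = -18 + 2*R**2)
s = 643/81 (s = 8 - (-18 + 2*7**2)/(4*(-18)**2) = 8 - (-18 + 2*49)/(4*324) = 8 - (-18 + 98)/1296 = 8 - 80/1296 = 8 - 1*5/81 = 8 - 5/81 = 643/81 ≈ 7.9383)
-140*s = -140*643/81 = -90020/81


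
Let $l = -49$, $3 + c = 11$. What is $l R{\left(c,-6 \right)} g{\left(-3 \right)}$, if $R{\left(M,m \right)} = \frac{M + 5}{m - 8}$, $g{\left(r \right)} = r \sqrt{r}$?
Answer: $- \frac{273 i \sqrt{3}}{2} \approx - 236.43 i$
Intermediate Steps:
$g{\left(r \right)} = r^{\frac{3}{2}}$
$c = 8$ ($c = -3 + 11 = 8$)
$R{\left(M,m \right)} = \frac{5 + M}{-8 + m}$
$l R{\left(c,-6 \right)} g{\left(-3 \right)} = - 49 \frac{5 + 8}{-8 - 6} \left(-3\right)^{\frac{3}{2}} = - 49 \frac{1}{-14} \cdot 13 \left(- 3 i \sqrt{3}\right) = - 49 \left(\left(- \frac{1}{14}\right) 13\right) \left(- 3 i \sqrt{3}\right) = \left(-49\right) \left(- \frac{13}{14}\right) \left(- 3 i \sqrt{3}\right) = \frac{91 \left(- 3 i \sqrt{3}\right)}{2} = - \frac{273 i \sqrt{3}}{2}$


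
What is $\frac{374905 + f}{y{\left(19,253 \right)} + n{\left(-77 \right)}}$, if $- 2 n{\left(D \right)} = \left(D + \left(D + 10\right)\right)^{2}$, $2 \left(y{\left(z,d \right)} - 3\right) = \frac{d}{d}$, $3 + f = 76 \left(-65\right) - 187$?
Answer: $- \frac{739550}{20729} \approx -35.677$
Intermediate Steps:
$f = -5130$ ($f = -3 + \left(76 \left(-65\right) - 187\right) = -3 - 5127 = -5130$)
$y{\left(z,d \right)} = \frac{7}{2}$ ($y{\left(z,d \right)} = 3 + \frac{d \frac{1}{d}}{2} = 3 + \frac{1}{2} \cdot 1 = 3 + \frac{1}{2} = \frac{7}{2}$)
$n{\left(D \right)} = - \frac{\left(10 + 2 D\right)^{2}}{2}$ ($n{\left(D \right)} = - \frac{\left(D + \left(D + 10\right)\right)^{2}}{2} = - \frac{\left(D + \left(10 + D\right)\right)^{2}}{2} = - \frac{\left(10 + 2 D\right)^{2}}{2}$)
$\frac{374905 + f}{y{\left(19,253 \right)} + n{\left(-77 \right)}} = \frac{374905 - 5130}{\frac{7}{2} - 2 \left(5 - 77\right)^{2}} = \frac{369775}{\frac{7}{2} - 2 \left(-72\right)^{2}} = \frac{369775}{\frac{7}{2} - 10368} = \frac{369775}{- \frac{20729}{2}} = 369775 \left(- \frac{2}{20729}\right) = - \frac{739550}{20729}$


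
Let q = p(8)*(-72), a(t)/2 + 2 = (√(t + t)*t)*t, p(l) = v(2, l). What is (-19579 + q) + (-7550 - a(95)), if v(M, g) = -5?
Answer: -26765 - 18050*√190 ≈ -2.7557e+5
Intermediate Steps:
p(l) = -5
a(t) = -4 + 2*√2*t^(5/2) (a(t) = -4 + 2*((√(t + t)*t)*t) = -4 + 2*((√(2*t)*t)*t) = -4 + 2*(((√2*√t)*t)*t) = -4 + 2*((√2*t^(3/2))*t) = -4 + 2*(√2*t^(5/2)) = -4 + 2*√2*t^(5/2))
q = 360 (q = -5*(-72) = 360)
(-19579 + q) + (-7550 - a(95)) = (-19579 + 360) + (-7550 - (-4 + 2*√2*95^(5/2))) = -19219 + (-7550 - (-4 + 2*√2*(9025*√95))) = -19219 + (-7550 - (-4 + 18050*√190)) = -19219 + (-7550 + (4 - 18050*√190)) = -19219 + (-7546 - 18050*√190) = -26765 - 18050*√190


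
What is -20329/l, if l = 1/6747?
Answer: -137159763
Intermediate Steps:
l = 1/6747 ≈ 0.00014821
-20329/l = -20329/1/6747 = -20329*6747 = -137159763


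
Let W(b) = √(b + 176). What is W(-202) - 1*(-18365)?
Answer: 18365 + I*√26 ≈ 18365.0 + 5.099*I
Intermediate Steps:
W(b) = √(176 + b)
W(-202) - 1*(-18365) = √(176 - 202) - 1*(-18365) = √(-26) + 18365 = I*√26 + 18365 = 18365 + I*√26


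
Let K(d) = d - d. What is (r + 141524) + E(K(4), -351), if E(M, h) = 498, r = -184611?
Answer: -42589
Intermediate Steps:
K(d) = 0
(r + 141524) + E(K(4), -351) = (-184611 + 141524) + 498 = -43087 + 498 = -42589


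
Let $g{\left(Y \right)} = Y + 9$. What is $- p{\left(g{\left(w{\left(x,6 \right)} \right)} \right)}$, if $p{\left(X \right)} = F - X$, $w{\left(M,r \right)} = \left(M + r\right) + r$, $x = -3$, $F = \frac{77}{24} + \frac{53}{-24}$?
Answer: $17$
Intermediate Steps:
$F = 1$ ($F = 77 \cdot \frac{1}{24} + 53 \left(- \frac{1}{24}\right) = \frac{77}{24} - \frac{53}{24} = 1$)
$w{\left(M,r \right)} = M + 2 r$
$g{\left(Y \right)} = 9 + Y$
$p{\left(X \right)} = 1 - X$
$- p{\left(g{\left(w{\left(x,6 \right)} \right)} \right)} = - (1 - \left(9 + \left(-3 + 2 \cdot 6\right)\right)) = - (1 - \left(9 + \left(-3 + 12\right)\right)) = - (1 - \left(9 + 9\right)) = - (1 - 18) = \left(-1\right) \left(-17\right) = 17$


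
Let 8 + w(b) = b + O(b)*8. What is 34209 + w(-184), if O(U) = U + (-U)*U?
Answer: -238303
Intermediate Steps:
O(U) = U - U²
w(b) = -8 + b + 8*b*(1 - b) (w(b) = -8 + (b + (b*(1 - b))*8) = -8 + (b + 8*b*(1 - b)) = -8 + b + 8*b*(1 - b))
34209 + w(-184) = 34209 + (-8 - 184 - 8*(-184)*(-1 - 184)) = 34209 + (-8 - 184 - 8*(-184)*(-185)) = 34209 + (-8 - 184 - 272320) = 34209 - 272512 = -238303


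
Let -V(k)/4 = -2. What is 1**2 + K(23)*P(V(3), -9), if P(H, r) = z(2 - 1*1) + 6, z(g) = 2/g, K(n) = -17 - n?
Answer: -319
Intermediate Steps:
V(k) = 8 (V(k) = -4*(-2) = 8)
P(H, r) = 8 (P(H, r) = 2/(2 - 1*1) + 6 = 2/(2 - 1) + 6 = 2/1 + 6 = 2*1 + 6 = 2 + 6 = 8)
1**2 + K(23)*P(V(3), -9) = 1**2 + (-17 - 1*23)*8 = 1 + (-17 - 23)*8 = 1 - 40*8 = 1 - 320 = -319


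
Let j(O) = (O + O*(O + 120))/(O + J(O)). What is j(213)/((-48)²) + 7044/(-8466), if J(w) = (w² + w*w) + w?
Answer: -578612107/695702016 ≈ -0.83170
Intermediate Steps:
J(w) = w + 2*w² (J(w) = (w² + w²) + w = 2*w² + w = w + 2*w²)
j(O) = (O + O*(120 + O))/(O + O*(1 + 2*O)) (j(O) = (O + O*(O + 120))/(O + O*(1 + 2*O)) = (O + O*(120 + O))/(O + O*(1 + 2*O)))
j(213)/((-48)²) + 7044/(-8466) = ((121 + 213)/(2*(1 + 213)))/((-48)²) + 7044/(-8466) = ((½)*334/214)/2304 + 7044*(-1/8466) = ((½)*(1/214)*334)*(1/2304) - 1174/1411 = (167/214)*(1/2304) - 1174/1411 = 167/493056 - 1174/1411 = -578612107/695702016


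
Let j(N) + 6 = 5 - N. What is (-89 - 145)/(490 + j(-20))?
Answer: -234/509 ≈ -0.45972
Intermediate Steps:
j(N) = -1 - N (j(N) = -6 + (5 - N) = -1 - N)
(-89 - 145)/(490 + j(-20)) = (-89 - 145)/(490 + (-1 - 1*(-20))) = -234/(490 + (-1 + 20)) = -234/(490 + 19) = -234/509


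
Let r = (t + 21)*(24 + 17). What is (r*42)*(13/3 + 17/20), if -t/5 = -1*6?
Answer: 4552107/10 ≈ 4.5521e+5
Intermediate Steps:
t = 30 (t = -(-5)*6 = -5*(-6) = 30)
r = 2091 (r = (30 + 21)*(24 + 17) = 51*41 = 2091)
(r*42)*(13/3 + 17/20) = (2091*42)*(13/3 + 17/20) = 87822*(13*(1/3) + 17*(1/20)) = 87822*(13/3 + 17/20) = 87822*(311/60) = 4552107/10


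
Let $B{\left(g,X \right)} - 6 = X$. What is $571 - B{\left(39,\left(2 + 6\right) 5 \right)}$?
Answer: $525$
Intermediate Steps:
$B{\left(g,X \right)} = 6 + X$
$571 - B{\left(39,\left(2 + 6\right) 5 \right)} = 571 - \left(6 + \left(2 + 6\right) 5\right) = 571 - \left(6 + 8 \cdot 5\right) = 571 - \left(6 + 40\right) = 571 - 46 = 525$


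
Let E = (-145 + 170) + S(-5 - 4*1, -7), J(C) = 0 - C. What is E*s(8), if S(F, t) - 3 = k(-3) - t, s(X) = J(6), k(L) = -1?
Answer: -204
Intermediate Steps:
J(C) = -C
s(X) = -6 (s(X) = -1*6 = -6)
S(F, t) = 2 - t (S(F, t) = 3 + (-1 - t) = 2 - t)
E = 34 (E = (-145 + 170) + (2 - 1*(-7)) = 25 + (2 + 7) = 25 + 9 = 34)
E*s(8) = 34*(-6) = -204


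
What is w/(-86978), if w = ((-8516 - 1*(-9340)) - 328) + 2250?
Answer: -1373/43489 ≈ -0.031571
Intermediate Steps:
w = 2746 (w = ((-8516 + 9340) - 328) + 2250 = (824 - 328) + 2250 = 496 + 2250 = 2746)
w/(-86978) = 2746/(-86978) = 2746*(-1/86978) = -1373/43489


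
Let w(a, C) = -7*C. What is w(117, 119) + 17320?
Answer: 16487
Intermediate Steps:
w(117, 119) + 17320 = -7*119 + 17320 = -833 + 17320 = 16487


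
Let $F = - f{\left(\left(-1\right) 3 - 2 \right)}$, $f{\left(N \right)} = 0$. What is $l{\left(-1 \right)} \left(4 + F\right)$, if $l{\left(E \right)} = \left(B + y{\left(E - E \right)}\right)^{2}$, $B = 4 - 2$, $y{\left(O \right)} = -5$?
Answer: $36$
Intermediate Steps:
$B = 2$ ($B = 4 - 2 = 2$)
$l{\left(E \right)} = 9$ ($l{\left(E \right)} = \left(2 - 5\right)^{2} = \left(-3\right)^{2} = 9$)
$F = 0$ ($F = \left(-1\right) 0 = 0$)
$l{\left(-1 \right)} \left(4 + F\right) = 9 \left(4 + 0\right) = 9 \cdot 4 = 36$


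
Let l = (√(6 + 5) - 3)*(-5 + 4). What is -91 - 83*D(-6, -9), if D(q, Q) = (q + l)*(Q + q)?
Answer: -3826 - 1245*√11 ≈ -7955.2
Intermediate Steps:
l = 3 - √11 (l = (√11 - 3)*(-1) = (-3 + √11)*(-1) = 3 - √11 ≈ -0.31662)
D(q, Q) = (Q + q)*(3 + q - √11) (D(q, Q) = (q + (3 - √11))*(Q + q) = (3 + q - √11)*(Q + q) = (Q + q)*(3 + q - √11))
-91 - 83*D(-6, -9) = -91 - 83*((-6)² - 9*(-6) - 9*(3 - √11) - 6*(3 - √11)) = -91 - 83*(36 + 54 + (-27 + 9*√11) + (-18 + 6*√11)) = -91 - 83*(45 + 15*√11) = -91 + (-3735 - 1245*√11) = -3826 - 1245*√11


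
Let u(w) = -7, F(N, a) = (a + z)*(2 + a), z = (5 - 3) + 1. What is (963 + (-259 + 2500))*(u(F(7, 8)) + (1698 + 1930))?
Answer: 11601684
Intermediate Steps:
z = 3 (z = 2 + 1 = 3)
F(N, a) = (2 + a)*(3 + a) (F(N, a) = (a + 3)*(2 + a) = (3 + a)*(2 + a) = (2 + a)*(3 + a))
(963 + (-259 + 2500))*(u(F(7, 8)) + (1698 + 1930)) = (963 + (-259 + 2500))*(-7 + (1698 + 1930)) = (963 + 2241)*(-7 + 3628) = 3204*3621 = 11601684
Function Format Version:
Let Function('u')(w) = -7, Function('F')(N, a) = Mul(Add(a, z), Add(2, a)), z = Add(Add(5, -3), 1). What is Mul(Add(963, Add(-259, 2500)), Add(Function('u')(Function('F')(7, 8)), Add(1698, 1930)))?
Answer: 11601684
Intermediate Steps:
z = 3 (z = Add(2, 1) = 3)
Function('F')(N, a) = Mul(Add(2, a), Add(3, a)) (Function('F')(N, a) = Mul(Add(a, 3), Add(2, a)) = Mul(Add(3, a), Add(2, a)) = Mul(Add(2, a), Add(3, a)))
Mul(Add(963, Add(-259, 2500)), Add(Function('u')(Function('F')(7, 8)), Add(1698, 1930))) = Mul(Add(963, Add(-259, 2500)), Add(-7, Add(1698, 1930))) = Mul(Add(963, 2241), Add(-7, 3628)) = Mul(3204, 3621) = 11601684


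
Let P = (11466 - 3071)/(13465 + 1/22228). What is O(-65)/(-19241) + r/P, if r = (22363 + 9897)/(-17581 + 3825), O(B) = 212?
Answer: -9316204948413609/2469510628556788 ≈ -3.7725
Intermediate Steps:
P = 186604060/299300021 (P = 8395/(13465 + 1/22228) = 8395/(299300021/22228) = 8395*(22228/299300021) = 186604060/299300021 ≈ 0.62347)
r = -8065/3439 (r = 32260/(-13756) = 32260*(-1/13756) = -8065/3439 ≈ -2.3452)
O(-65)/(-19241) + r/P = 212/(-19241) - 8065/(3439*186604060/299300021) = 212*(-1/19241) - 8065/3439*299300021/186604060 = -212/19241 - 482770933873/128346272468 = -9316204948413609/2469510628556788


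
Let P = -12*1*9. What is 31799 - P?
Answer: 31907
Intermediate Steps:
P = -108 (P = -12*9 = -108)
31799 - P = 31799 - 1*(-108) = 31799 + 108 = 31907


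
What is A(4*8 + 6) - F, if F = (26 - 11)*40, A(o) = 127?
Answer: -473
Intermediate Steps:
F = 600 (F = 15*40 = 600)
A(4*8 + 6) - F = 127 - 1*600 = 127 - 600 = -473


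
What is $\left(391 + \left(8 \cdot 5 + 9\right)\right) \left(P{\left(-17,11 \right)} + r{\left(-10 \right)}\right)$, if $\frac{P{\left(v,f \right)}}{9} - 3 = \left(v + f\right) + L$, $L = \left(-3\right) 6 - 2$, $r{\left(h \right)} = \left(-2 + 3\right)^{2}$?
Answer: $-90640$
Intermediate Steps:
$r{\left(h \right)} = 1$ ($r{\left(h \right)} = 1^{2} = 1$)
$L = -20$ ($L = -18 - 2 = -20$)
$P{\left(v,f \right)} = -153 + 9 f + 9 v$ ($P{\left(v,f \right)} = 27 + 9 \left(\left(v + f\right) - 20\right) = 27 + 9 \left(\left(f + v\right) - 20\right) = 27 + 9 \left(-20 + f + v\right) = 27 + \left(-180 + 9 f + 9 v\right) = -153 + 9 f + 9 v$)
$\left(391 + \left(8 \cdot 5 + 9\right)\right) \left(P{\left(-17,11 \right)} + r{\left(-10 \right)}\right) = \left(391 + \left(8 \cdot 5 + 9\right)\right) \left(\left(-153 + 9 \cdot 11 + 9 \left(-17\right)\right) + 1\right) = \left(391 + \left(40 + 9\right)\right) \left(\left(-153 + 99 - 153\right) + 1\right) = \left(391 + 49\right) \left(-207 + 1\right) = 440 \left(-206\right) = -90640$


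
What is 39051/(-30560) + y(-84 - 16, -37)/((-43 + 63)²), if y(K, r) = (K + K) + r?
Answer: -285789/152800 ≈ -1.8703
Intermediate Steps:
y(K, r) = r + 2*K (y(K, r) = 2*K + r = r + 2*K)
39051/(-30560) + y(-84 - 16, -37)/((-43 + 63)²) = 39051/(-30560) + (-37 + 2*(-84 - 16))/((-43 + 63)²) = 39051*(-1/30560) + (-37 + 2*(-100))/(20²) = -39051/30560 + (-37 - 200)/400 = -39051/30560 - 237*1/400 = -39051/30560 - 237/400 = -285789/152800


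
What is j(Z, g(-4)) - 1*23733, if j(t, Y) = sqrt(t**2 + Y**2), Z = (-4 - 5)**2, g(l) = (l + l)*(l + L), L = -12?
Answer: -23733 + sqrt(22945) ≈ -23582.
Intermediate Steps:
g(l) = 2*l*(-12 + l) (g(l) = (l + l)*(l - 12) = (2*l)*(-12 + l) = 2*l*(-12 + l))
Z = 81 (Z = (-9)**2 = 81)
j(t, Y) = sqrt(Y**2 + t**2)
j(Z, g(-4)) - 1*23733 = sqrt((2*(-4)*(-12 - 4))**2 + 81**2) - 1*23733 = sqrt((2*(-4)*(-16))**2 + 6561) - 23733 = sqrt(128**2 + 6561) - 23733 = sqrt(16384 + 6561) - 23733 = sqrt(22945) - 23733 = -23733 + sqrt(22945)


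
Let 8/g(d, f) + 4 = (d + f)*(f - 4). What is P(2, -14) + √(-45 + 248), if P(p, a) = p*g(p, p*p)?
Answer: -4 + √203 ≈ 10.248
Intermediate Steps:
g(d, f) = 8/(-4 + (-4 + f)*(d + f)) (g(d, f) = 8/(-4 + (d + f)*(f - 4)) = 8/(-4 + (d + f)*(-4 + f)) = 8/(-4 + (-4 + f)*(d + f)))
P(p, a) = 8*p/(-4 + p³ + p⁴ - 4*p - 4*p²) (P(p, a) = p*(8/(-4 + (p*p)² - 4*p - 4*p*p + p*(p*p))) = p*(8/(-4 + (p²)² - 4*p - 4*p² + p*p²)) = p*(8/(-4 + p⁴ - 4*p - 4*p² + p³)) = p*(8/(-4 + p³ + p⁴ - 4*p - 4*p²)) = 8*p/(-4 + p³ + p⁴ - 4*p - 4*p²))
P(2, -14) + √(-45 + 248) = 8*2/(-4 + 2³ + 2⁴ - 4*2 - 4*2²) + √(-45 + 248) = 8*2/(-4 + 8 + 16 - 8 - 4*4) + √203 = 8*2/(-4 + 8 + 16 - 8 - 16) + √203 = 8*2/(-4) + √203 = 8*2*(-¼) + √203 = -4 + √203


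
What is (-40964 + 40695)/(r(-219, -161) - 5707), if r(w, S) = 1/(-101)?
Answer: 27169/576408 ≈ 0.047135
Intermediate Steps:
r(w, S) = -1/101
(-40964 + 40695)/(r(-219, -161) - 5707) = (-40964 + 40695)/(-1/101 - 5707) = -269/(-576408/101) = -269*(-101/576408) = 27169/576408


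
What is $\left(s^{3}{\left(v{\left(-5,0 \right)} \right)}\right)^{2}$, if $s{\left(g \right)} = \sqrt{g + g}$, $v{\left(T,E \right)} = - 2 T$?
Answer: $8000$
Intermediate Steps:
$s{\left(g \right)} = \sqrt{2} \sqrt{g}$ ($s{\left(g \right)} = \sqrt{2 g} = \sqrt{2} \sqrt{g}$)
$\left(s^{3}{\left(v{\left(-5,0 \right)} \right)}\right)^{2} = \left(\left(\sqrt{2} \sqrt{\left(-2\right) \left(-5\right)}\right)^{3}\right)^{2} = \left(\left(\sqrt{2} \sqrt{10}\right)^{3}\right)^{2} = \left(\left(2 \sqrt{5}\right)^{3}\right)^{2} = \left(40 \sqrt{5}\right)^{2} = 8000$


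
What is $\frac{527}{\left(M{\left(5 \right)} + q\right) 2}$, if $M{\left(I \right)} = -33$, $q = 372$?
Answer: $\frac{527}{678} \approx 0.77729$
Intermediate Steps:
$\frac{527}{\left(M{\left(5 \right)} + q\right) 2} = \frac{527}{\left(-33 + 372\right) 2} = \frac{527}{339 \cdot 2} = \frac{527}{678}$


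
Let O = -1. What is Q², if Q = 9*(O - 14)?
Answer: 18225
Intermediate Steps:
Q = -135 (Q = 9*(-1 - 14) = 9*(-15) = -135)
Q² = (-135)² = 18225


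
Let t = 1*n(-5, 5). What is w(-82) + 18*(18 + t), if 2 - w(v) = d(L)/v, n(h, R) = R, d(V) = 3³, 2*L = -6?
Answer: 34139/82 ≈ 416.33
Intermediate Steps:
L = -3 (L = (½)*(-6) = -3)
d(V) = 27
t = 5 (t = 1*5 = 5)
w(v) = 2 - 27/v
w(-82) + 18*(18 + t) = (2 - 27/(-82)) + 18*(18 + 5) = (2 - 27*(-1/82)) + 18*23 = (2 + 27/82) + 414 = 191/82 + 414 = 34139/82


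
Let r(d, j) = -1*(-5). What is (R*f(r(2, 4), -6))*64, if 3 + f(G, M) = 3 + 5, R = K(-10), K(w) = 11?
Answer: 3520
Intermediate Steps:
r(d, j) = 5
R = 11
f(G, M) = 5 (f(G, M) = -3 + (3 + 5) = -3 + 8 = 5)
(R*f(r(2, 4), -6))*64 = (11*5)*64 = 55*64 = 3520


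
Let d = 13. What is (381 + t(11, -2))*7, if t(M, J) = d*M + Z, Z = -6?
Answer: 3626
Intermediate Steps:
t(M, J) = -6 + 13*M (t(M, J) = 13*M - 6 = -6 + 13*M)
(381 + t(11, -2))*7 = (381 + (-6 + 13*11))*7 = (381 + (-6 + 143))*7 = (381 + 137)*7 = 518*7 = 3626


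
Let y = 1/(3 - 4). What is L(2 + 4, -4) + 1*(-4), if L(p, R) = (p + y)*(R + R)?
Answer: -44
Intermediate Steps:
y = -1 (y = 1/(-1) = -1)
L(p, R) = 2*R*(-1 + p) (L(p, R) = (p - 1)*(R + R) = (-1 + p)*(2*R) = 2*R*(-1 + p))
L(2 + 4, -4) + 1*(-4) = 2*(-4)*(-1 + (2 + 4)) + 1*(-4) = 2*(-4)*(-1 + 6) - 4 = 2*(-4)*5 - 4 = -40 - 4 = -44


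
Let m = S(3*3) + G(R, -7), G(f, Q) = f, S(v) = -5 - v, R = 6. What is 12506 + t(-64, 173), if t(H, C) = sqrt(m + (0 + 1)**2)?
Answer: 12506 + I*sqrt(7) ≈ 12506.0 + 2.6458*I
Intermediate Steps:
m = -8 (m = (-5 - 3*3) + 6 = (-5 - 1*9) + 6 = (-5 - 9) + 6 = -14 + 6 = -8)
t(H, C) = I*sqrt(7) (t(H, C) = sqrt(-8 + (0 + 1)**2) = sqrt(-8 + 1**2) = sqrt(-8 + 1) = sqrt(-7) = I*sqrt(7))
12506 + t(-64, 173) = 12506 + I*sqrt(7)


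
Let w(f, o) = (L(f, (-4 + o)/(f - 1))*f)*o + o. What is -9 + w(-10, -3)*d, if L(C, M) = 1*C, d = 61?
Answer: -18492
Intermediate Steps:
L(C, M) = C
w(f, o) = o + o*f**2 (w(f, o) = (f*f)*o + o = f**2*o + o = o*f**2 + o = o + o*f**2)
-9 + w(-10, -3)*d = -9 - 3*(1 + (-10)**2)*61 = -9 - 3*(1 + 100)*61 = -9 - 3*101*61 = -9 - 303*61 = -9 - 18483 = -18492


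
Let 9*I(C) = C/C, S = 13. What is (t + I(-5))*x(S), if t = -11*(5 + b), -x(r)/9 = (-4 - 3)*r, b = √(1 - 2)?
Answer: -44954 - 9009*I ≈ -44954.0 - 9009.0*I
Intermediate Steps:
b = I (b = √(-1) = I ≈ 1.0*I)
I(C) = ⅑ (I(C) = (C/C)/9 = (⅑)*1 = ⅑)
x(r) = 63*r (x(r) = -9*(-4 - 3)*r = -(-63)*r = 63*r)
t = -55 - 11*I (t = -11*(5 + I) = -55 - 11*I ≈ -55.0 - 11.0*I)
(t + I(-5))*x(S) = ((-55 - 11*I) + ⅑)*(63*13) = (-494/9 - 11*I)*819 = -44954 - 9009*I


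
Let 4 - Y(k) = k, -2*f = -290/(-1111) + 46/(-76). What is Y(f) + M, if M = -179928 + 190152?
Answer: 863596875/84436 ≈ 10228.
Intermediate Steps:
f = 14533/84436 (f = -(-290/(-1111) + 46/(-76))/2 = -(-290*(-1/1111) + 46*(-1/76))/2 = -(290/1111 - 23/38)/2 = -½*(-14533/42218) = 14533/84436 ≈ 0.17212)
Y(k) = 4 - k
M = 10224
Y(f) + M = (4 - 1*14533/84436) + 10224 = (4 - 14533/84436) + 10224 = 323211/84436 + 10224 = 863596875/84436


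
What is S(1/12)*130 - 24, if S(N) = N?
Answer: -79/6 ≈ -13.167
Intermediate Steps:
S(1/12)*130 - 24 = 130/12 - 24 = (1/12)*130 - 24 = 65/6 - 24 = -79/6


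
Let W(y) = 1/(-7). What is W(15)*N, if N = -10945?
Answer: 10945/7 ≈ 1563.6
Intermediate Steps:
W(y) = -⅐
W(15)*N = -⅐*(-10945) = 10945/7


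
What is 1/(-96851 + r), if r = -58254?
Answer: -1/155105 ≈ -6.4472e-6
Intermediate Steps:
1/(-96851 + r) = 1/(-96851 - 58254) = 1/(-155105) = -1/155105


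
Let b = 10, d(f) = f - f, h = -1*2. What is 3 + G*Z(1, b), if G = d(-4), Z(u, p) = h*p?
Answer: 3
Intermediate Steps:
h = -2
d(f) = 0
Z(u, p) = -2*p
G = 0
3 + G*Z(1, b) = 3 + 0*(-2*10) = 3 + 0*(-20) = 3 + 0 = 3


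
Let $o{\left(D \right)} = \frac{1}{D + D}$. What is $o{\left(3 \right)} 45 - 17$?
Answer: $- \frac{19}{2} \approx -9.5$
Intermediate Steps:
$o{\left(D \right)} = \frac{1}{2 D}$
$o{\left(3 \right)} 45 - 17 = \frac{1}{2 \cdot 3} \cdot 45 - 17 = \frac{1}{2} \cdot \frac{1}{3} \cdot 45 - 17 = \frac{1}{6} \cdot 45 - 17 = \frac{15}{2} - 17 = - \frac{19}{2}$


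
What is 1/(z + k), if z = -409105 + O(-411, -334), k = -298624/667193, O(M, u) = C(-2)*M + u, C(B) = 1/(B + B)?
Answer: -2668772/1092426317081 ≈ -2.4430e-6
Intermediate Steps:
C(B) = 1/(2*B)
O(M, u) = u - M/4 (O(M, u) = ((1/2)/(-2))*M + u = ((1/2)*(-1/2))*M + u = -M/4 + u = u - M/4)
k = -298624/667193 (k = -298624*1/667193 = -298624/667193 ≈ -0.44758)
z = -1637345/4 (z = -409105 + (-334 - 1/4*(-411)) = -409105 + (-334 + 411/4) = -409105 - 925/4 = -1637345/4 ≈ -4.0934e+5)
1/(z + k) = 1/(-1637345/4 - 298624/667193) = 1/(-1092426317081/2668772) = -2668772/1092426317081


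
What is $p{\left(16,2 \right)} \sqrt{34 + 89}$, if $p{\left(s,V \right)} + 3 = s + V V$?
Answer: $17 \sqrt{123} \approx 188.54$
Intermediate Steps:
$p{\left(s,V \right)} = -3 + s + V^{2}$ ($p{\left(s,V \right)} = -3 + \left(s + V V\right) = -3 + \left(s + V^{2}\right) = -3 + s + V^{2}$)
$p{\left(16,2 \right)} \sqrt{34 + 89} = \left(-3 + 16 + 2^{2}\right) \sqrt{34 + 89} = \left(-3 + 16 + 4\right) \sqrt{123} = 17 \sqrt{123}$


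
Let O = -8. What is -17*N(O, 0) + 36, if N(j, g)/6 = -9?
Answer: 954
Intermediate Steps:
N(j, g) = -54 (N(j, g) = 6*(-9) = -54)
-17*N(O, 0) + 36 = -17*(-54) + 36 = 918 + 36 = 954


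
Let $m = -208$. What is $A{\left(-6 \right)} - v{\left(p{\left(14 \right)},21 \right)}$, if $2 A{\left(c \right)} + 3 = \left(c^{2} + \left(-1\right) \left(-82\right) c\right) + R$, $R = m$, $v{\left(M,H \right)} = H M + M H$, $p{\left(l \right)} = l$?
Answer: $- \frac{1843}{2} \approx -921.5$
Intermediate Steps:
$v{\left(M,H \right)} = 2 H M$ ($v{\left(M,H \right)} = H M + H M = 2 H M$)
$R = -208$
$A{\left(c \right)} = - \frac{211}{2} + \frac{c^{2}}{2} + 41 c$ ($A{\left(c \right)} = - \frac{3}{2} + \frac{\left(c^{2} + \left(-1\right) \left(-82\right) c\right) - 208}{2} = - \frac{3}{2} + \frac{\left(c^{2} + 82 c\right) - 208}{2} = - \frac{3}{2} + \frac{-208 + c^{2} + 82 c}{2} = - \frac{3}{2} + \left(-104 + \frac{c^{2}}{2} + 41 c\right) = - \frac{211}{2} + \frac{c^{2}}{2} + 41 c$)
$A{\left(-6 \right)} - v{\left(p{\left(14 \right)},21 \right)} = \left(- \frac{211}{2} + \frac{\left(-6\right)^{2}}{2} + 41 \left(-6\right)\right) - 2 \cdot 21 \cdot 14 = \left(- \frac{211}{2} + \frac{1}{2} \cdot 36 - 246\right) - 588 = \left(- \frac{211}{2} + 18 - 246\right) - 588 = - \frac{667}{2} - 588 = - \frac{1843}{2}$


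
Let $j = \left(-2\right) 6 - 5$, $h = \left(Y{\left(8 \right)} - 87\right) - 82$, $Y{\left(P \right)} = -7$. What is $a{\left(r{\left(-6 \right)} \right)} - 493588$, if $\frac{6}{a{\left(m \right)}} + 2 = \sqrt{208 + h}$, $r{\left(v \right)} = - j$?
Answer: $- \frac{3455113}{7} + \frac{6 \sqrt{2}}{7} \approx -4.9359 \cdot 10^{5}$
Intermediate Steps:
$h = -176$ ($h = \left(-7 - 87\right) - 82 = -94 - 82 = -176$)
$j = -17$ ($j = -12 - 5 = -17$)
$r{\left(v \right)} = 17$ ($r{\left(v \right)} = \left(-1\right) \left(-17\right) = 17$)
$a{\left(m \right)} = \frac{6}{-2 + 4 \sqrt{2}}$ ($a{\left(m \right)} = \frac{6}{-2 + \sqrt{208 - 176}} = \frac{6}{-2 + \sqrt{32}} = \frac{6}{-2 + 4 \sqrt{2}}$)
$a{\left(r{\left(-6 \right)} \right)} - 493588 = \left(\frac{3}{7} + \frac{6 \sqrt{2}}{7}\right) - 493588 = - \frac{3455113}{7} + \frac{6 \sqrt{2}}{7}$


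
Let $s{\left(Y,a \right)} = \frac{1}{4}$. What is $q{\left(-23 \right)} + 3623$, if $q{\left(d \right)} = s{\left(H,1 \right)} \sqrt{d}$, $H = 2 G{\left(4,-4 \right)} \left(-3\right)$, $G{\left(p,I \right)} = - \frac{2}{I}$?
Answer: $3623 + \frac{i \sqrt{23}}{4} \approx 3623.0 + 1.199 i$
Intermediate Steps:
$H = -3$ ($H = 2 \left(- \frac{2}{-4}\right) \left(-3\right) = 2 \left(\left(-2\right) \left(- \frac{1}{4}\right)\right) \left(-3\right) = 2 \cdot \frac{1}{2} \left(-3\right) = 1 \left(-3\right) = -3$)
$s{\left(Y,a \right)} = \frac{1}{4}$
$q{\left(d \right)} = \frac{\sqrt{d}}{4}$
$q{\left(-23 \right)} + 3623 = \frac{\sqrt{-23}}{4} + 3623 = \frac{i \sqrt{23}}{4} + 3623 = 3623 + \frac{i \sqrt{23}}{4}$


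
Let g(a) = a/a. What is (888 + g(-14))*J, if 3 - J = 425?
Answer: -375158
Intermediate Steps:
g(a) = 1
J = -422 (J = 3 - 1*425 = 3 - 425 = -422)
(888 + g(-14))*J = (888 + 1)*(-422) = 889*(-422) = -375158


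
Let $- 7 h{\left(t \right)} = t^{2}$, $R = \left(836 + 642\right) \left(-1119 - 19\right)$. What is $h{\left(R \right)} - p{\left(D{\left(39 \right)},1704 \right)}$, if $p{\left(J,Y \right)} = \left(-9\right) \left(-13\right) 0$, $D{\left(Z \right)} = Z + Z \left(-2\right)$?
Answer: $- \frac{2829002897296}{7} \approx -4.0414 \cdot 10^{11}$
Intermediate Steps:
$D{\left(Z \right)} = - Z$ ($D{\left(Z \right)} = Z - 2 Z = - Z$)
$R = -1681964$ ($R = 1478 \left(-1138\right) = -1681964$)
$h{\left(t \right)} = - \frac{t^{2}}{7}$
$p{\left(J,Y \right)} = 0$ ($p{\left(J,Y \right)} = 117 \cdot 0 = 0$)
$h{\left(R \right)} - p{\left(D{\left(39 \right)},1704 \right)} = - \frac{\left(-1681964\right)^{2}}{7} - 0 = \left(- \frac{1}{7}\right) 2829002897296 + 0 = - \frac{2829002897296}{7} + 0 = - \frac{2829002897296}{7}$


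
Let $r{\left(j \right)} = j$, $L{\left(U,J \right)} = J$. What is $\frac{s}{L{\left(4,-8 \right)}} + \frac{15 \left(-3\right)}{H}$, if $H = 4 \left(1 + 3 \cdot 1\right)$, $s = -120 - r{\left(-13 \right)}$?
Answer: $\frac{169}{16} \approx 10.563$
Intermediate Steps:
$s = -107$ ($s = -120 - -13 = -120 + 13 = -107$)
$H = 16$ ($H = 4 \left(1 + 3\right) = 4 \cdot 4 = 16$)
$\frac{s}{L{\left(4,-8 \right)}} + \frac{15 \left(-3\right)}{H} = - \frac{107}{-8} + \frac{15 \left(-3\right)}{16} = \left(-107\right) \left(- \frac{1}{8}\right) - \frac{45}{16} = \frac{107}{8} - \frac{45}{16} = \frac{169}{16}$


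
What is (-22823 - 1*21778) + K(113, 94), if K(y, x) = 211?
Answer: -44390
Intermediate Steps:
(-22823 - 1*21778) + K(113, 94) = (-22823 - 1*21778) + 211 = (-22823 - 21778) + 211 = -44601 + 211 = -44390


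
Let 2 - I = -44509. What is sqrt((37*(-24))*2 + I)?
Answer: sqrt(42735) ≈ 206.72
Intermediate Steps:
I = 44511 (I = 2 - 1*(-44509) = 2 + 44509 = 44511)
sqrt((37*(-24))*2 + I) = sqrt((37*(-24))*2 + 44511) = sqrt(-888*2 + 44511) = sqrt(-1776 + 44511) = sqrt(42735)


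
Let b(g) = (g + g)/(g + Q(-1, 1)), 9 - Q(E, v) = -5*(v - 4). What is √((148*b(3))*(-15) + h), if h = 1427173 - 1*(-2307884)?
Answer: √3739497 ≈ 1933.8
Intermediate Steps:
Q(E, v) = -11 + 5*v (Q(E, v) = 9 - (-5)*(v - 4) = 9 - (-5)*(-4 + v) = 9 - (20 - 5*v) = 9 + (-20 + 5*v) = -11 + 5*v)
b(g) = 2*g/(-6 + g) (b(g) = (g + g)/(g + (-11 + 5*1)) = (2*g)/(g + (-11 + 5)) = (2*g)/(g - 6) = (2*g)/(-6 + g) = 2*g/(-6 + g))
h = 3735057 (h = 1427173 + 2307884 = 3735057)
√((148*b(3))*(-15) + h) = √((148*(2*3/(-6 + 3)))*(-15) + 3735057) = √((148*(2*3/(-3)))*(-15) + 3735057) = √((148*(2*3*(-⅓)))*(-15) + 3735057) = √((148*(-2))*(-15) + 3735057) = √(-296*(-15) + 3735057) = √(4440 + 3735057) = √3739497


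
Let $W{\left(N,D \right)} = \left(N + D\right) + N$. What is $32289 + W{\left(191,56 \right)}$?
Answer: $32727$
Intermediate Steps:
$W{\left(N,D \right)} = D + 2 N$ ($W{\left(N,D \right)} = \left(D + N\right) + N = D + 2 N$)
$32289 + W{\left(191,56 \right)} = 32289 + \left(56 + 2 \cdot 191\right) = 32289 + \left(56 + 382\right) = 32289 + 438 = 32727$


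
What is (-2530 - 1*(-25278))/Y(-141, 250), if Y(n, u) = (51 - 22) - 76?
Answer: -484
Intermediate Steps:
Y(n, u) = -47 (Y(n, u) = 29 - 76 = -47)
(-2530 - 1*(-25278))/Y(-141, 250) = (-2530 - 1*(-25278))/(-47) = (-2530 + 25278)*(-1/47) = 22748*(-1/47) = -484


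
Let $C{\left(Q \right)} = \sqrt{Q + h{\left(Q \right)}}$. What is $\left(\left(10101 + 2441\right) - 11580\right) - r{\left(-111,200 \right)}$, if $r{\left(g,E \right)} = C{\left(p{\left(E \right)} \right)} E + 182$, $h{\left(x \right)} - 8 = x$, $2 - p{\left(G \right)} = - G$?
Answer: $780 - 400 \sqrt{103} \approx -3279.6$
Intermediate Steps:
$p{\left(G \right)} = 2 + G$ ($p{\left(G \right)} = 2 - - G = 2 + G$)
$h{\left(x \right)} = 8 + x$
$C{\left(Q \right)} = \sqrt{8 + 2 Q}$ ($C{\left(Q \right)} = \sqrt{Q + \left(8 + Q\right)} = \sqrt{8 + 2 Q}$)
$r{\left(g,E \right)} = 182 + E \sqrt{12 + 2 E}$ ($r{\left(g,E \right)} = \sqrt{8 + 2 \left(2 + E\right)} E + 182 = \sqrt{8 + \left(4 + 2 E\right)} E + 182 = \sqrt{12 + 2 E} E + 182 = E \sqrt{12 + 2 E} + 182 = 182 + E \sqrt{12 + 2 E}$)
$\left(\left(10101 + 2441\right) - 11580\right) - r{\left(-111,200 \right)} = \left(\left(10101 + 2441\right) - 11580\right) - \left(182 + 200 \sqrt{12 + 2 \cdot 200}\right) = \left(12542 - 11580\right) - \left(182 + 200 \sqrt{12 + 400}\right) = 962 - \left(182 + 200 \sqrt{412}\right) = 962 - \left(182 + 200 \cdot 2 \sqrt{103}\right) = 962 - \left(182 + 400 \sqrt{103}\right) = 780 - 400 \sqrt{103}$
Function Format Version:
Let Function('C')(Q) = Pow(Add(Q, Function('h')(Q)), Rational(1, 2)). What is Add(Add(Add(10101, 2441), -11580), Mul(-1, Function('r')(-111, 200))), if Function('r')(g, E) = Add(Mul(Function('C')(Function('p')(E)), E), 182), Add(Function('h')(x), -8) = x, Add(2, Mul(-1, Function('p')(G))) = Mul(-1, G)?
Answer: Add(780, Mul(-400, Pow(103, Rational(1, 2)))) ≈ -3279.6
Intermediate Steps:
Function('p')(G) = Add(2, G) (Function('p')(G) = Add(2, Mul(-1, Mul(-1, G))) = Add(2, G))
Function('h')(x) = Add(8, x)
Function('C')(Q) = Pow(Add(8, Mul(2, Q)), Rational(1, 2)) (Function('C')(Q) = Pow(Add(Q, Add(8, Q)), Rational(1, 2)) = Pow(Add(8, Mul(2, Q)), Rational(1, 2)))
Function('r')(g, E) = Add(182, Mul(E, Pow(Add(12, Mul(2, E)), Rational(1, 2)))) (Function('r')(g, E) = Add(Mul(Pow(Add(8, Mul(2, Add(2, E))), Rational(1, 2)), E), 182) = Add(Mul(Pow(Add(8, Add(4, Mul(2, E))), Rational(1, 2)), E), 182) = Add(Mul(Pow(Add(12, Mul(2, E)), Rational(1, 2)), E), 182) = Add(Mul(E, Pow(Add(12, Mul(2, E)), Rational(1, 2))), 182) = Add(182, Mul(E, Pow(Add(12, Mul(2, E)), Rational(1, 2)))))
Add(Add(Add(10101, 2441), -11580), Mul(-1, Function('r')(-111, 200))) = Add(Add(Add(10101, 2441), -11580), Mul(-1, Add(182, Mul(200, Pow(Add(12, Mul(2, 200)), Rational(1, 2)))))) = Add(Add(12542, -11580), Mul(-1, Add(182, Mul(200, Pow(Add(12, 400), Rational(1, 2)))))) = Add(962, Mul(-1, Add(182, Mul(200, Pow(412, Rational(1, 2)))))) = Add(962, Mul(-1, Add(182, Mul(200, Mul(2, Pow(103, Rational(1, 2))))))) = Add(962, Mul(-1, Add(182, Mul(400, Pow(103, Rational(1, 2)))))) = Add(962, Add(-182, Mul(-400, Pow(103, Rational(1, 2))))) = Add(780, Mul(-400, Pow(103, Rational(1, 2))))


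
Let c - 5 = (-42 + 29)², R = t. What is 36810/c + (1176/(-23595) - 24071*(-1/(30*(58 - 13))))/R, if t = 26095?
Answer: 339966213506197/1607007080250 ≈ 211.55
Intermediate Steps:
R = 26095
c = 174 (c = 5 + (-42 + 29)² = 5 + (-13)² = 5 + 169 = 174)
36810/c + (1176/(-23595) - 24071*(-1/(30*(58 - 13))))/R = 36810/174 + (1176/(-23595) - 24071*(-1/(30*(58 - 13))))/26095 = 36810*(1/174) + (1176*(-1/23595) - 24071/(45*(-30)))*(1/26095) = 6135/29 + (-392/7865 - 24071/(-1350))*(1/26095) = 6135/29 + (-392/7865 - 24071*(-1/1350))*(1/26095) = 6135/29 + (-392/7865 + 24071/1350)*(1/26095) = 6135/29 + (37757843/2123550)*(1/26095) = 6135/29 + 37757843/55414037250 = 339966213506197/1607007080250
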